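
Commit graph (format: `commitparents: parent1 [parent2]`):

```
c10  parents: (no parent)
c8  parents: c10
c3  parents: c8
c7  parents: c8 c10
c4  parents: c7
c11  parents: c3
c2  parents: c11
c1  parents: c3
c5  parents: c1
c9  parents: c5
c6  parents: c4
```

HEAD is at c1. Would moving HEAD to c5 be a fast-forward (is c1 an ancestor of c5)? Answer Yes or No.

A fast-forward from c1 to c5 is possible iff c1 is an ancestor of c5.
Ancestors of c5: {c1, c10, c3, c5, c8}.
c1 is among them, so fast-forward is possible.

Yes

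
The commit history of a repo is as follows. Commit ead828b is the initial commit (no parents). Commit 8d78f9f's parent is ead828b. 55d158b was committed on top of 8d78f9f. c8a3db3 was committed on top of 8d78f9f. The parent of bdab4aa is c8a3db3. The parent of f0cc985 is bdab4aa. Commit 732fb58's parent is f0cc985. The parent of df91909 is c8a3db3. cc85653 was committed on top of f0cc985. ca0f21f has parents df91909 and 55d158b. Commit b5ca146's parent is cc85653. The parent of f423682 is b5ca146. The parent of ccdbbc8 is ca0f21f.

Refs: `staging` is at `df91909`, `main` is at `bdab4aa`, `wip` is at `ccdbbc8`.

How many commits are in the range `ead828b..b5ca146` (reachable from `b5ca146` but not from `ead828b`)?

Reachable from b5ca146: {8d78f9f, b5ca146, bdab4aa, c8a3db3, cc85653, ead828b, f0cc985}.
Reachable from ead828b: {ead828b}.
In b5ca146's history but not ead828b's: {8d78f9f, b5ca146, bdab4aa, c8a3db3, cc85653, f0cc985} — 6 commits.

6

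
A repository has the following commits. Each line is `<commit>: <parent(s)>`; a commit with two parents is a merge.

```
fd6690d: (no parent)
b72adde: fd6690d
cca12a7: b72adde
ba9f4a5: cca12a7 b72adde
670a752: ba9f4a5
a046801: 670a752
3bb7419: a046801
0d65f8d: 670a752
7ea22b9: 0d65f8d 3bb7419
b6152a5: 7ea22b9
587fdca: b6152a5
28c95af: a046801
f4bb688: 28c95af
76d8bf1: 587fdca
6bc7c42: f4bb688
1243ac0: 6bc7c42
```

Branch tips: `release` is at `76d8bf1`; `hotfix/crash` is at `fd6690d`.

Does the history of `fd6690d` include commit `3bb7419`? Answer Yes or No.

No

Ancestors of fd6690d: {fd6690d}.
3bb7419 is not in that set, so it is not an ancestor of fd6690d.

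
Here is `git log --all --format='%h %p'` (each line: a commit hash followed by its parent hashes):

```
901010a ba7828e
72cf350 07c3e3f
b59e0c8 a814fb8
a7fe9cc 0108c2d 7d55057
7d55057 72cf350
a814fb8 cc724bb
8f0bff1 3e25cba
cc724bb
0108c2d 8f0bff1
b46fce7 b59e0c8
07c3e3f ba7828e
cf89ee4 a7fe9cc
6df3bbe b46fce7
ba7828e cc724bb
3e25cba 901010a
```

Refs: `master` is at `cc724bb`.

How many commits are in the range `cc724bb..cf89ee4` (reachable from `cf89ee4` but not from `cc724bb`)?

10

Reachable from cf89ee4: {0108c2d, 07c3e3f, 3e25cba, 72cf350, 7d55057, 8f0bff1, 901010a, a7fe9cc, ba7828e, cc724bb, cf89ee4}.
Reachable from cc724bb: {cc724bb}.
In cf89ee4's history but not cc724bb's: {0108c2d, 07c3e3f, 3e25cba, 72cf350, 7d55057, 8f0bff1, 901010a, a7fe9cc, ba7828e, cf89ee4} — 10 commits.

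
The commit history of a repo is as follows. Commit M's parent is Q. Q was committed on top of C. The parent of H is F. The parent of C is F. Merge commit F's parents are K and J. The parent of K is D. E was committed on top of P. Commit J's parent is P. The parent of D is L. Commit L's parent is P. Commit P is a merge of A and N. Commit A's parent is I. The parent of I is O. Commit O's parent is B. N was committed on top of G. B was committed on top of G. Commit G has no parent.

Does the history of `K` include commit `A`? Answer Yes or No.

Yes

Ancestors of K (commits reachable by following parents): {A, B, D, G, I, K, L, N, O, P}.
A is in that set, so it is an ancestor of K.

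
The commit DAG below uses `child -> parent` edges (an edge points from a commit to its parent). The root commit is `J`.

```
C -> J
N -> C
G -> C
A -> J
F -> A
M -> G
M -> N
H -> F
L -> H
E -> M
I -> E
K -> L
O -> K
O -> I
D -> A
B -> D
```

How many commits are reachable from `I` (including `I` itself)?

7

Walking parent pointers from I: reachable set = {C, E, G, I, J, M, N}.
That is 7 commits.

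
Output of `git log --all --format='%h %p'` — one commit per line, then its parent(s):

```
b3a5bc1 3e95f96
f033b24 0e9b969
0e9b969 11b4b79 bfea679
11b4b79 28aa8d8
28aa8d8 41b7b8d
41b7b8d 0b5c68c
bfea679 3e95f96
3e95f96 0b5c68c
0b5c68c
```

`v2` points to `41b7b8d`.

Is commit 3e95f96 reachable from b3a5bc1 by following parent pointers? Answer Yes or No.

Ancestors of b3a5bc1 (commits reachable by following parents): {0b5c68c, 3e95f96, b3a5bc1}.
3e95f96 is in that set, so it is an ancestor of b3a5bc1.

Yes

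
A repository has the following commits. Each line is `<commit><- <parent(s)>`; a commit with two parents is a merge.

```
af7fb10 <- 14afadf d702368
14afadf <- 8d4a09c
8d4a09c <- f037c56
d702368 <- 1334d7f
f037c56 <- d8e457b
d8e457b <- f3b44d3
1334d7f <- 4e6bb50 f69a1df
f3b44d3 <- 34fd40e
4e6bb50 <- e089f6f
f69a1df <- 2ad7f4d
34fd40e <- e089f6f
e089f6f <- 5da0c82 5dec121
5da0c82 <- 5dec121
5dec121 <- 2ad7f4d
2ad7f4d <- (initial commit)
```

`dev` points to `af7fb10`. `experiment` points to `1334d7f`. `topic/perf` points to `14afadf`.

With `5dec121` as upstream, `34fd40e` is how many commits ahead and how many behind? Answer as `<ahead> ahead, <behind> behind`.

3 ahead, 0 behind

Reachable from 34fd40e: {2ad7f4d, 34fd40e, 5da0c82, 5dec121, e089f6f}.
Reachable from 5dec121: {2ad7f4d, 5dec121}.
Only in 34fd40e's history (ahead): {34fd40e, 5da0c82, e089f6f} — 3.
Only in 5dec121's history (behind): {} — 0.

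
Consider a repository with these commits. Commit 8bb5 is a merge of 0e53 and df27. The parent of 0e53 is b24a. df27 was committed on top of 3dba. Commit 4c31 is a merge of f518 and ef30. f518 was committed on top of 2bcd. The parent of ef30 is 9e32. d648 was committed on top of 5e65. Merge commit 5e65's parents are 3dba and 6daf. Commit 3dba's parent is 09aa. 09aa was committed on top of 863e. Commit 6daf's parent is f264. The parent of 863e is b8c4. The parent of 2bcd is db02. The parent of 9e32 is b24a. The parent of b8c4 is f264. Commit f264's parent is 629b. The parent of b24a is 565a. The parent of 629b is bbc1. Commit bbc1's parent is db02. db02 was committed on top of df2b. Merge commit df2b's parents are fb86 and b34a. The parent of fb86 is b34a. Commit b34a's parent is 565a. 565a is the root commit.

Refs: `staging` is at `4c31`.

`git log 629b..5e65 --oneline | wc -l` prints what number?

Reachable from 5e65: {09aa, 3dba, 565a, 5e65, 629b, 6daf, 863e, b34a, b8c4, bbc1, db02, df2b, f264, fb86}.
Reachable from 629b: {565a, 629b, b34a, bbc1, db02, df2b, fb86}.
In 5e65's history but not 629b's: {09aa, 3dba, 5e65, 6daf, 863e, b8c4, f264} — 7 commits.

7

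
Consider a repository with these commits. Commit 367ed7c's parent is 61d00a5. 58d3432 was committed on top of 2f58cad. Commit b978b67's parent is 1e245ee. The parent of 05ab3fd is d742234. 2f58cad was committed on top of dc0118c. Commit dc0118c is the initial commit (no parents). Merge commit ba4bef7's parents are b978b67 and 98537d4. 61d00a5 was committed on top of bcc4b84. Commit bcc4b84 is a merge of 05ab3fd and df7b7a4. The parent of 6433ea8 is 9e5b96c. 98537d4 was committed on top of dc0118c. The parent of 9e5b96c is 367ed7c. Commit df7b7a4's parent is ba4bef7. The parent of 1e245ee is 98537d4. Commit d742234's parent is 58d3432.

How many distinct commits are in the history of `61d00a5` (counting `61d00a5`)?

12

Walking parent pointers from 61d00a5: reachable set = {05ab3fd, 1e245ee, 2f58cad, 58d3432, 61d00a5, 98537d4, b978b67, ba4bef7, bcc4b84, d742234, dc0118c, df7b7a4}.
That is 12 commits.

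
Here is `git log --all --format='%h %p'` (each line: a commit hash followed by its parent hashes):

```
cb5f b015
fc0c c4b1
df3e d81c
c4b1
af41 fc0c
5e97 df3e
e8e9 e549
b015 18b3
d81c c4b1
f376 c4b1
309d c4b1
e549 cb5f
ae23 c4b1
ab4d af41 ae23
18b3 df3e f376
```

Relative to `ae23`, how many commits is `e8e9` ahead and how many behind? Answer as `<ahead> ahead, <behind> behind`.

Reachable from e8e9: {18b3, b015, c4b1, cb5f, d81c, df3e, e549, e8e9, f376}.
Reachable from ae23: {ae23, c4b1}.
Only in e8e9's history (ahead): {18b3, b015, cb5f, d81c, df3e, e549, e8e9, f376} — 8.
Only in ae23's history (behind): {ae23} — 1.

8 ahead, 1 behind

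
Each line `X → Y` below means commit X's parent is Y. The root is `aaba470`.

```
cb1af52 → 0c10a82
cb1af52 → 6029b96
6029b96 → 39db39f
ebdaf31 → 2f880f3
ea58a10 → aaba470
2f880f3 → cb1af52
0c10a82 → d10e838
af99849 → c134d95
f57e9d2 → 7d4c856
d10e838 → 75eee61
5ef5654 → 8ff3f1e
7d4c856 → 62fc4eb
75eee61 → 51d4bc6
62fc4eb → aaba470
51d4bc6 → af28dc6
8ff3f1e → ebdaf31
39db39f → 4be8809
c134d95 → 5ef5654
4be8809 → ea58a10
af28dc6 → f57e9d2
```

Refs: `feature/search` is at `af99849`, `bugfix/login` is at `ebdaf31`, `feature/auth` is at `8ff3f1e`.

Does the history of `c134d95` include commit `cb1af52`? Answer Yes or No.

Ancestors of c134d95 (commits reachable by following parents): {0c10a82, 2f880f3, 39db39f, 4be8809, 51d4bc6, 5ef5654, 6029b96, 62fc4eb, 75eee61, 7d4c856, 8ff3f1e, aaba470, af28dc6, c134d95, cb1af52, d10e838, ea58a10, ebdaf31, f57e9d2}.
cb1af52 is in that set, so it is an ancestor of c134d95.

Yes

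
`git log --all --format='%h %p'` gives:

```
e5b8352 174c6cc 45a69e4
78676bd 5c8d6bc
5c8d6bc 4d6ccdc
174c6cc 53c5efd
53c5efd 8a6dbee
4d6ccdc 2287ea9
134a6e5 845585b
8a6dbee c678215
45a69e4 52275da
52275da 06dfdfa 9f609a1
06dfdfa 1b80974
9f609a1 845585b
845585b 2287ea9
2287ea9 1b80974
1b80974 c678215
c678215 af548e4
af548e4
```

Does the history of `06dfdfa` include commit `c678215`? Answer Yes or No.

Yes

Ancestors of 06dfdfa (commits reachable by following parents): {06dfdfa, 1b80974, af548e4, c678215}.
c678215 is in that set, so it is an ancestor of 06dfdfa.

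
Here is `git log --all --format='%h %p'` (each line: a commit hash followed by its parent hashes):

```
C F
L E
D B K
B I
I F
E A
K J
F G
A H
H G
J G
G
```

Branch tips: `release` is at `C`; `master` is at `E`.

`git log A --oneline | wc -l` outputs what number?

Walking parent pointers from A: reachable set = {A, G, H}.
That is 3 commits.

3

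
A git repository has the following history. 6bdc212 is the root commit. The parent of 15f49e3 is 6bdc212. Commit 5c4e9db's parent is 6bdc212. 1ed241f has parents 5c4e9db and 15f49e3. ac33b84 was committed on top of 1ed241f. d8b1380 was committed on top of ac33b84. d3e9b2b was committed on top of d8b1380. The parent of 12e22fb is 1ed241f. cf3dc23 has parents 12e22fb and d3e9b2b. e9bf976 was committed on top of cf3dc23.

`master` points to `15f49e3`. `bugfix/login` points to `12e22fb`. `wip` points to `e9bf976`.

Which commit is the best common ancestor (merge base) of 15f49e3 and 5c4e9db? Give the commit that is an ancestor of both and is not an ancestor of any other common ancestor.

Ancestors of 15f49e3: {15f49e3, 6bdc212}.
Ancestors of 5c4e9db: {5c4e9db, 6bdc212}.
Common ancestors: {6bdc212}.
The only common ancestor is 6bdc212, so it is the merge base.

6bdc212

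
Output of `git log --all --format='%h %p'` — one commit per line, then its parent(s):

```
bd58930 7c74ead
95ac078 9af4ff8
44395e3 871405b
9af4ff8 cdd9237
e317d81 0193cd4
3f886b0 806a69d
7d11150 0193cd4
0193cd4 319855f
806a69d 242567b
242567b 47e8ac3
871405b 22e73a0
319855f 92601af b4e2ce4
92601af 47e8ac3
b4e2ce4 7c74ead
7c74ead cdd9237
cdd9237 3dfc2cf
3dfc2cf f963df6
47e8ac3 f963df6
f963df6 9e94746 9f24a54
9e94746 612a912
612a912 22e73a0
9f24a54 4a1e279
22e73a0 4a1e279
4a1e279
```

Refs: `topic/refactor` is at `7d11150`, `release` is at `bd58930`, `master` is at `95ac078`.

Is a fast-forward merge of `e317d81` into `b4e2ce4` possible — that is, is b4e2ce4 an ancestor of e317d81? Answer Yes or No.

A fast-forward from b4e2ce4 to e317d81 is possible iff b4e2ce4 is an ancestor of e317d81.
Ancestors of e317d81: {0193cd4, 22e73a0, 319855f, 3dfc2cf, 47e8ac3, 4a1e279, 612a912, 7c74ead, 92601af, 9e94746, 9f24a54, b4e2ce4, cdd9237, e317d81, f963df6}.
b4e2ce4 is among them, so fast-forward is possible.

Yes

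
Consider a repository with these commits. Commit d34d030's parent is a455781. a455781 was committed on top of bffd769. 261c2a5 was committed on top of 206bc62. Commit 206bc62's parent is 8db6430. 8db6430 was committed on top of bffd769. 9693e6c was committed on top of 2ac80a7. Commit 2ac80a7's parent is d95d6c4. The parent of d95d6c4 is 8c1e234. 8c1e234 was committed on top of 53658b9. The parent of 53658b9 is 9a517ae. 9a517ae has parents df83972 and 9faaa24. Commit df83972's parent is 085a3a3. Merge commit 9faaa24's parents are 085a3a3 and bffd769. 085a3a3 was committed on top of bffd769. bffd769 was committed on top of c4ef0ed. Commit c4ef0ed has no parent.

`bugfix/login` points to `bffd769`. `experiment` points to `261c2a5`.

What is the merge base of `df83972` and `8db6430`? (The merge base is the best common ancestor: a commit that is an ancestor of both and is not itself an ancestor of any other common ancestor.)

bffd769

Ancestors of df83972: {085a3a3, bffd769, c4ef0ed, df83972}.
Ancestors of 8db6430: {8db6430, bffd769, c4ef0ed}.
Common ancestors: {bffd769, c4ef0ed}.
Among these, bffd769 is not an ancestor of any other common ancestor — it is the merge base.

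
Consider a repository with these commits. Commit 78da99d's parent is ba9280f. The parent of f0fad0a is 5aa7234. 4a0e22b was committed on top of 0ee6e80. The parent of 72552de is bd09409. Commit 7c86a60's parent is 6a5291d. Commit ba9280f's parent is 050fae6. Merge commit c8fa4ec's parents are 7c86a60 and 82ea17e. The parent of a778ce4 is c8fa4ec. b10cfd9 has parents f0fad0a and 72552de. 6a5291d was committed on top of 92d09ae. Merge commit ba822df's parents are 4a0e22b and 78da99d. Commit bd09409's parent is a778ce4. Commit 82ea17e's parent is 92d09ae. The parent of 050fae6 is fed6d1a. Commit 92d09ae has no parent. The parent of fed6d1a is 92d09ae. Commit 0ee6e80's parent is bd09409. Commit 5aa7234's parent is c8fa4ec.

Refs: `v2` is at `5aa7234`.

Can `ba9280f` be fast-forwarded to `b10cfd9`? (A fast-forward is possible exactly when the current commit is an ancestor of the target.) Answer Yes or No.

A fast-forward from ba9280f to b10cfd9 is possible iff ba9280f is an ancestor of b10cfd9.
Ancestors of b10cfd9: {5aa7234, 6a5291d, 72552de, 7c86a60, 82ea17e, 92d09ae, a778ce4, b10cfd9, bd09409, c8fa4ec, f0fad0a}.
ba9280f is not among them, so fast-forward is not possible.

No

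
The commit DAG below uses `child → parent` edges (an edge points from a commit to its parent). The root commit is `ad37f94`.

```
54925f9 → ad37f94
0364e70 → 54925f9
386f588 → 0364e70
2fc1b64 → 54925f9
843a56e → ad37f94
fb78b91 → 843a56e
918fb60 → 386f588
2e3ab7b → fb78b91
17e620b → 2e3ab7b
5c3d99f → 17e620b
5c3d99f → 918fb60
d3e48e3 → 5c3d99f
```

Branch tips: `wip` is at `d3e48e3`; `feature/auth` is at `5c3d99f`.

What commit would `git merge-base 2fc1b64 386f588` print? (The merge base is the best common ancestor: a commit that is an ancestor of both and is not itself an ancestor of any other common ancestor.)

54925f9

Ancestors of 2fc1b64: {2fc1b64, 54925f9, ad37f94}.
Ancestors of 386f588: {0364e70, 386f588, 54925f9, ad37f94}.
Common ancestors: {54925f9, ad37f94}.
Among these, 54925f9 is not an ancestor of any other common ancestor — it is the merge base.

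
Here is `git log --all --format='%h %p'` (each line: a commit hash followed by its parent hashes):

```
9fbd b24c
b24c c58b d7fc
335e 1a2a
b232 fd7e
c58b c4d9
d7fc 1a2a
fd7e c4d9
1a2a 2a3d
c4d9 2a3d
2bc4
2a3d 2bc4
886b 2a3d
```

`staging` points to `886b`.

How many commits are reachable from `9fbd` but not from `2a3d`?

Reachable from 9fbd: {1a2a, 2a3d, 2bc4, 9fbd, b24c, c4d9, c58b, d7fc}.
Reachable from 2a3d: {2a3d, 2bc4}.
In 9fbd's history but not 2a3d's: {1a2a, 9fbd, b24c, c4d9, c58b, d7fc} — 6 commits.

6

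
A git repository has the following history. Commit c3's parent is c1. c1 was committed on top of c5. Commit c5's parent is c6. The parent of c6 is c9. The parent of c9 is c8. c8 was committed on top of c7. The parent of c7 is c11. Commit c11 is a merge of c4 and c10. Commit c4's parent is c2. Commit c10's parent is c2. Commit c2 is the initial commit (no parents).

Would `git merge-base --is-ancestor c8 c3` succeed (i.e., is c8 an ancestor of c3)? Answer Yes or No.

Yes

Ancestors of c3 (commits reachable by following parents): {c1, c10, c11, c2, c3, c4, c5, c6, c7, c8, c9}.
c8 is in that set, so it is an ancestor of c3.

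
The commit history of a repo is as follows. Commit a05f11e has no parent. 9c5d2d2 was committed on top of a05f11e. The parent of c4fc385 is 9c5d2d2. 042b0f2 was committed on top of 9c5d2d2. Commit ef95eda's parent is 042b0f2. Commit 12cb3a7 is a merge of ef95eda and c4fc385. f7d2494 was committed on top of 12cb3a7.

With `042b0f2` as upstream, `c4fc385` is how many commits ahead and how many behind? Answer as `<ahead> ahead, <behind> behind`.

1 ahead, 1 behind

Reachable from c4fc385: {9c5d2d2, a05f11e, c4fc385}.
Reachable from 042b0f2: {042b0f2, 9c5d2d2, a05f11e}.
Only in c4fc385's history (ahead): {c4fc385} — 1.
Only in 042b0f2's history (behind): {042b0f2} — 1.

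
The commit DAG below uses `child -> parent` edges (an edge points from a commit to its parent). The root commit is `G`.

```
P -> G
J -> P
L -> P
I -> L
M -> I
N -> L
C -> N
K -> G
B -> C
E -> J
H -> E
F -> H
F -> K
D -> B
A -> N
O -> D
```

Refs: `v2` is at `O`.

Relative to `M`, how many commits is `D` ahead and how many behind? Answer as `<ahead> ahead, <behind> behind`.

Reachable from D: {B, C, D, G, L, N, P}.
Reachable from M: {G, I, L, M, P}.
Only in D's history (ahead): {B, C, D, N} — 4.
Only in M's history (behind): {I, M} — 2.

4 ahead, 2 behind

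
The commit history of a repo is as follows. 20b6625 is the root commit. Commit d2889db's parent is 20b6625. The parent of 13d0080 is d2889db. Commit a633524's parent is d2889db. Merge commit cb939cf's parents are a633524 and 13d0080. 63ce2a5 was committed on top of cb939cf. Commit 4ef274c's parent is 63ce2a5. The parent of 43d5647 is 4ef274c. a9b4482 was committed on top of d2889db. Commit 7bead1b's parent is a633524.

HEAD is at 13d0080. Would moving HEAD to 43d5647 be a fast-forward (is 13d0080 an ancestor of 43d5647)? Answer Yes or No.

A fast-forward from 13d0080 to 43d5647 is possible iff 13d0080 is an ancestor of 43d5647.
Ancestors of 43d5647: {13d0080, 20b6625, 43d5647, 4ef274c, 63ce2a5, a633524, cb939cf, d2889db}.
13d0080 is among them, so fast-forward is possible.

Yes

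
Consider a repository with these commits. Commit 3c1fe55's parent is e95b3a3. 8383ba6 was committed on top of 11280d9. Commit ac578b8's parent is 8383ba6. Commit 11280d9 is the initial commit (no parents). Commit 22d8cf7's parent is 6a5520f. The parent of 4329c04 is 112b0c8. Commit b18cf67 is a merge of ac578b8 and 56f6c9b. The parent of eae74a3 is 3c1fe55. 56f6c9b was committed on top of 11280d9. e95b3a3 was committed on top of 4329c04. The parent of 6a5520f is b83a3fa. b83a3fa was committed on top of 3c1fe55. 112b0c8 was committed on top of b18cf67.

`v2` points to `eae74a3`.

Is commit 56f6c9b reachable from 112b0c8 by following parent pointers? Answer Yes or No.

Ancestors of 112b0c8 (commits reachable by following parents): {11280d9, 112b0c8, 56f6c9b, 8383ba6, ac578b8, b18cf67}.
56f6c9b is in that set, so it is an ancestor of 112b0c8.

Yes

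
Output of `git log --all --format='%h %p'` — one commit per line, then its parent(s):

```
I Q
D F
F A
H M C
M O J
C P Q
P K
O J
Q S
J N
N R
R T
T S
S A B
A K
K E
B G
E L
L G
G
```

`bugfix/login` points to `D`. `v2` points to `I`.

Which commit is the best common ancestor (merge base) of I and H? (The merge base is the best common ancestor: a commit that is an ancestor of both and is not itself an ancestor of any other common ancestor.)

Q

Ancestors of I: {A, B, E, G, I, K, L, Q, S}.
Ancestors of H: {A, B, C, E, G, H, J, K, L, M, N, O, P, Q, R, S, T}.
Common ancestors: {A, B, E, G, K, L, Q, S}.
Among these, Q is not an ancestor of any other common ancestor — it is the merge base.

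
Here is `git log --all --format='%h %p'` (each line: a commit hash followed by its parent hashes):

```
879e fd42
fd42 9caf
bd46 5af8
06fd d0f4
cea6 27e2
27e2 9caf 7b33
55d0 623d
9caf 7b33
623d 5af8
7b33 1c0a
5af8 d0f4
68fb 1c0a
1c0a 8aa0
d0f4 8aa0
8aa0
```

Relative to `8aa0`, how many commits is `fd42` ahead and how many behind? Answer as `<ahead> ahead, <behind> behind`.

4 ahead, 0 behind

Reachable from fd42: {1c0a, 7b33, 8aa0, 9caf, fd42}.
Reachable from 8aa0: {8aa0}.
Only in fd42's history (ahead): {1c0a, 7b33, 9caf, fd42} — 4.
Only in 8aa0's history (behind): {} — 0.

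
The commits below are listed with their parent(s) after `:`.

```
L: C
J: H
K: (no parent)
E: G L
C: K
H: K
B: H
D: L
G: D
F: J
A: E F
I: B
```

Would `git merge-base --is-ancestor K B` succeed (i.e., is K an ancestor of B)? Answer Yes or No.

Yes

Ancestors of B (commits reachable by following parents): {B, H, K}.
K is in that set, so it is an ancestor of B.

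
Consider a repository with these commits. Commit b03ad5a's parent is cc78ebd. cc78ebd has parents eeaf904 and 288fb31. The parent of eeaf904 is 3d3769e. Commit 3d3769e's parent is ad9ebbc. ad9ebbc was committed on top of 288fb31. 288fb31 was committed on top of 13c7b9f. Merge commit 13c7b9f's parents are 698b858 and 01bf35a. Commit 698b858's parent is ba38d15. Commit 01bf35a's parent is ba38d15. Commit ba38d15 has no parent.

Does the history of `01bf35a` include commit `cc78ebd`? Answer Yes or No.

Ancestors of 01bf35a: {01bf35a, ba38d15}.
cc78ebd is not in that set, so it is not an ancestor of 01bf35a.

No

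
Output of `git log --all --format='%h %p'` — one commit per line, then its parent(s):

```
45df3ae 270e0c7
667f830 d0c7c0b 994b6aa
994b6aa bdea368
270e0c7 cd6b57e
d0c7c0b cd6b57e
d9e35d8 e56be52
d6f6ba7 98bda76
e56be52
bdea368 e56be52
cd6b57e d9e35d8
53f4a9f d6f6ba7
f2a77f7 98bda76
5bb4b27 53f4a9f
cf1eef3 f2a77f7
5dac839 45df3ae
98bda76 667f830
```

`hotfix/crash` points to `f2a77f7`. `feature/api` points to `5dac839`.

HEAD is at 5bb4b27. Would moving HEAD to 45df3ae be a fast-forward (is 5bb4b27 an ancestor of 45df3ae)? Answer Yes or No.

A fast-forward from 5bb4b27 to 45df3ae is possible iff 5bb4b27 is an ancestor of 45df3ae.
Ancestors of 45df3ae: {270e0c7, 45df3ae, cd6b57e, d9e35d8, e56be52}.
5bb4b27 is not among them, so fast-forward is not possible.

No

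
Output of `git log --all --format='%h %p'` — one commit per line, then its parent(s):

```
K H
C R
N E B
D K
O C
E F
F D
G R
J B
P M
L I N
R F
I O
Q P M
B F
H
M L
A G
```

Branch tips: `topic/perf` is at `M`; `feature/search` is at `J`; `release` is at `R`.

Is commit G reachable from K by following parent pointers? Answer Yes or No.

No

Ancestors of K: {H, K}.
G is not in that set, so it is not an ancestor of K.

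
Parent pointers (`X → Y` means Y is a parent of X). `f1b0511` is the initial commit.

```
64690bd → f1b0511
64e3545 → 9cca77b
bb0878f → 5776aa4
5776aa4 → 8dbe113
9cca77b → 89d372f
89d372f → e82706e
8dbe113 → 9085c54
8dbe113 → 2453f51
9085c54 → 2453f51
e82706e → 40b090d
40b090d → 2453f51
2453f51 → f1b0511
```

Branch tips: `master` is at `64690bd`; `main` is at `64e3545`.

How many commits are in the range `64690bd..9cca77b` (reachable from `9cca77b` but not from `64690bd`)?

5

Reachable from 9cca77b: {2453f51, 40b090d, 89d372f, 9cca77b, e82706e, f1b0511}.
Reachable from 64690bd: {64690bd, f1b0511}.
In 9cca77b's history but not 64690bd's: {2453f51, 40b090d, 89d372f, 9cca77b, e82706e} — 5 commits.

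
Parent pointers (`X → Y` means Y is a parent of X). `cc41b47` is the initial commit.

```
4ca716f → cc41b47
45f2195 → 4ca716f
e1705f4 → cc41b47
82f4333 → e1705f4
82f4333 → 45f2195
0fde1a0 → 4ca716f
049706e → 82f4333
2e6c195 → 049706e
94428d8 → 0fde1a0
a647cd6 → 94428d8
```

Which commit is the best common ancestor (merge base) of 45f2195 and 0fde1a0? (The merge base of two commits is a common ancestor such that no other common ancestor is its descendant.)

Ancestors of 45f2195: {45f2195, 4ca716f, cc41b47}.
Ancestors of 0fde1a0: {0fde1a0, 4ca716f, cc41b47}.
Common ancestors: {4ca716f, cc41b47}.
Among these, 4ca716f is not an ancestor of any other common ancestor — it is the merge base.

4ca716f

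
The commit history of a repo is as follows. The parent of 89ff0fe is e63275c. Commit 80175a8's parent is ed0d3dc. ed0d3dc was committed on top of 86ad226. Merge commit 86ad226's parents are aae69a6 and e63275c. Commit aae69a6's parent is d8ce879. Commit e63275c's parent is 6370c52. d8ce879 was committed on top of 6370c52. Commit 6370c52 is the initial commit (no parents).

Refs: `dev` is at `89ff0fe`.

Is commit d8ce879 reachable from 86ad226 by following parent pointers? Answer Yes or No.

Yes

Ancestors of 86ad226 (commits reachable by following parents): {6370c52, 86ad226, aae69a6, d8ce879, e63275c}.
d8ce879 is in that set, so it is an ancestor of 86ad226.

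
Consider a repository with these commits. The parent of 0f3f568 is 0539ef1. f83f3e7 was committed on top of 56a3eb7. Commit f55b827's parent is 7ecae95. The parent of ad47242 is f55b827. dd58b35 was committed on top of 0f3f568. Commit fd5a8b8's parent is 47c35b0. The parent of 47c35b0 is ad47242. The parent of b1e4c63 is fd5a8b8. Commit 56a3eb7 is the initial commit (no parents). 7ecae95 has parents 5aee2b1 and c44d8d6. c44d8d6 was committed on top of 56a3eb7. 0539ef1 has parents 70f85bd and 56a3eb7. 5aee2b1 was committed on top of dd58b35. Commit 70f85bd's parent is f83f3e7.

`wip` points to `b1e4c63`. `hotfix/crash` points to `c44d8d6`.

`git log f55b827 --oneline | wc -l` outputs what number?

Walking parent pointers from f55b827: reachable set = {0539ef1, 0f3f568, 56a3eb7, 5aee2b1, 70f85bd, 7ecae95, c44d8d6, dd58b35, f55b827, f83f3e7}.
That is 10 commits.

10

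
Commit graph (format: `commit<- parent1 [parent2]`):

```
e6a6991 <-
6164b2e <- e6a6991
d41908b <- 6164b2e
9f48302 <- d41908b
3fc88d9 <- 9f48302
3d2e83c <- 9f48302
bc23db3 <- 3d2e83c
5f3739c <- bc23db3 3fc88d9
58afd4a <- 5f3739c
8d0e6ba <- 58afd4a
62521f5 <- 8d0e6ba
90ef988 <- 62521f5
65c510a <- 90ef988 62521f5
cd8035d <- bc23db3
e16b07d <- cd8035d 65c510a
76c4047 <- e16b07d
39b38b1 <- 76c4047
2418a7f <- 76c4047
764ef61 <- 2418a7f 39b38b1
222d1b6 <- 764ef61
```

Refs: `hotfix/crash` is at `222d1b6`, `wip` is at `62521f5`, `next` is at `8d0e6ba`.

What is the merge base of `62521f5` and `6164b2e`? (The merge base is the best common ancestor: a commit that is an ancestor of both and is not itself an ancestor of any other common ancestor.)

Ancestors of 62521f5: {3d2e83c, 3fc88d9, 58afd4a, 5f3739c, 6164b2e, 62521f5, 8d0e6ba, 9f48302, bc23db3, d41908b, e6a6991}.
Ancestors of 6164b2e: {6164b2e, e6a6991}.
Common ancestors: {6164b2e, e6a6991}.
Among these, 6164b2e is not an ancestor of any other common ancestor — it is the merge base.

6164b2e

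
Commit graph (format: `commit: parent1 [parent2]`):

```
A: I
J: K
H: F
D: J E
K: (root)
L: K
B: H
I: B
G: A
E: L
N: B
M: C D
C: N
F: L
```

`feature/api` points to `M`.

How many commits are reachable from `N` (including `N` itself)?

Walking parent pointers from N: reachable set = {B, F, H, K, L, N}.
That is 6 commits.

6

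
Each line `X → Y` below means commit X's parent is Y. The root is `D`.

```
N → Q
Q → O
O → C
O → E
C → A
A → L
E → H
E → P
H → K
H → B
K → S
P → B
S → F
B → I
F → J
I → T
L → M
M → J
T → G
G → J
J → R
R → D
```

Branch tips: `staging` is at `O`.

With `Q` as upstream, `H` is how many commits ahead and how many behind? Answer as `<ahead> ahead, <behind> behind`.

0 ahead, 8 behind

Reachable from H: {B, D, F, G, H, I, J, K, R, S, T}.
Reachable from Q: {A, B, C, D, E, F, G, H, I, J, K, L, M, O, P, Q, R, S, T}.
Only in H's history (ahead): {} — 0.
Only in Q's history (behind): {A, C, E, L, M, O, P, Q} — 8.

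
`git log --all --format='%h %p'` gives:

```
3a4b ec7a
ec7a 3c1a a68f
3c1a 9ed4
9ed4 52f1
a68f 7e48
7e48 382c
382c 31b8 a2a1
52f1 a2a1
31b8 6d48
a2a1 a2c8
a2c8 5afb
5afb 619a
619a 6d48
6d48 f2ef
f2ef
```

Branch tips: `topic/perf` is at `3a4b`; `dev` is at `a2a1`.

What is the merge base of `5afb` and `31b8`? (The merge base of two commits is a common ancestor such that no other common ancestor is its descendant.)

Ancestors of 5afb: {5afb, 619a, 6d48, f2ef}.
Ancestors of 31b8: {31b8, 6d48, f2ef}.
Common ancestors: {6d48, f2ef}.
Among these, 6d48 is not an ancestor of any other common ancestor — it is the merge base.

6d48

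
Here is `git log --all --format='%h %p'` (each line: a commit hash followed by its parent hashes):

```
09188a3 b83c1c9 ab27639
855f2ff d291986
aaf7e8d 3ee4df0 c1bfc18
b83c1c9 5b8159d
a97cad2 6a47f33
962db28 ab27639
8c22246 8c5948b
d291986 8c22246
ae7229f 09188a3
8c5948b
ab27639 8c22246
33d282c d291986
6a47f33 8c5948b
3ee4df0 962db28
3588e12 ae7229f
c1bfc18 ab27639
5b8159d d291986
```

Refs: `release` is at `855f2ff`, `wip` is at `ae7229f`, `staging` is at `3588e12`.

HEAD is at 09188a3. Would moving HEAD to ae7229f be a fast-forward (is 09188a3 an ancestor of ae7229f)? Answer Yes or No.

Yes

A fast-forward from 09188a3 to ae7229f is possible iff 09188a3 is an ancestor of ae7229f.
Ancestors of ae7229f: {09188a3, 5b8159d, 8c22246, 8c5948b, ab27639, ae7229f, b83c1c9, d291986}.
09188a3 is among them, so fast-forward is possible.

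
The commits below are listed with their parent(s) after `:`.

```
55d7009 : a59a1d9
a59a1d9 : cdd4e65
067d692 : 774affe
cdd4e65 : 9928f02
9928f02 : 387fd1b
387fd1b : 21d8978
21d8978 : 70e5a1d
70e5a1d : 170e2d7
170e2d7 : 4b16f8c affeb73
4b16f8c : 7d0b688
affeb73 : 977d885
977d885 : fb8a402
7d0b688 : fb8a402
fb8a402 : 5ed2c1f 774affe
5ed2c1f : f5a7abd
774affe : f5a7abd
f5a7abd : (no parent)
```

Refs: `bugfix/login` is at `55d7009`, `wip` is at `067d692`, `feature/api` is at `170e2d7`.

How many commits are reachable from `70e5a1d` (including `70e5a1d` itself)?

Walking parent pointers from 70e5a1d: reachable set = {170e2d7, 4b16f8c, 5ed2c1f, 70e5a1d, 774affe, 7d0b688, 977d885, affeb73, f5a7abd, fb8a402}.
That is 10 commits.

10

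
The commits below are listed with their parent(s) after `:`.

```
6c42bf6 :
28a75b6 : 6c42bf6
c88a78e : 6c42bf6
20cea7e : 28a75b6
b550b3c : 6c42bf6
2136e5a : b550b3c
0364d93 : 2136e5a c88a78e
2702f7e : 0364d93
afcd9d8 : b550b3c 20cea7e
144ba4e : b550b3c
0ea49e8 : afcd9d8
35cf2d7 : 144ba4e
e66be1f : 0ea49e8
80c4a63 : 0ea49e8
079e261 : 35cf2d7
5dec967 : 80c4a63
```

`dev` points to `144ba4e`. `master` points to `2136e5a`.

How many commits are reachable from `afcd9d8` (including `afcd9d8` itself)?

Walking parent pointers from afcd9d8: reachable set = {20cea7e, 28a75b6, 6c42bf6, afcd9d8, b550b3c}.
That is 5 commits.

5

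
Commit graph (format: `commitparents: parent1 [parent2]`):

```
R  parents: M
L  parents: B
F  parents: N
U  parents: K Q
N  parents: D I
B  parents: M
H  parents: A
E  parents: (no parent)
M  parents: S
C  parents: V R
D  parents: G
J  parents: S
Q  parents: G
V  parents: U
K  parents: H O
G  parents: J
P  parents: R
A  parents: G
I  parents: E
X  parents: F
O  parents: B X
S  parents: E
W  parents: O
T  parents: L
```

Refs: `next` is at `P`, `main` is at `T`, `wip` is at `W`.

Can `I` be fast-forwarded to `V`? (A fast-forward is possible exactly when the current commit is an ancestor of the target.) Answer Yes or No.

A fast-forward from I to V is possible iff I is an ancestor of V.
Ancestors of V: {A, B, D, E, F, G, H, I, J, K, M, N, O, Q, S, U, V, X}.
I is among them, so fast-forward is possible.

Yes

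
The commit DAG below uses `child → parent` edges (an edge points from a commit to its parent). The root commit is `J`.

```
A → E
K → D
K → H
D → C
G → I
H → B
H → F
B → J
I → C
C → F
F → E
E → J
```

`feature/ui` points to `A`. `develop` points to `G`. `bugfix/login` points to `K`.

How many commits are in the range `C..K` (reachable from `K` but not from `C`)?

4

Reachable from K: {B, C, D, E, F, H, J, K}.
Reachable from C: {C, E, F, J}.
In K's history but not C's: {B, D, H, K} — 4 commits.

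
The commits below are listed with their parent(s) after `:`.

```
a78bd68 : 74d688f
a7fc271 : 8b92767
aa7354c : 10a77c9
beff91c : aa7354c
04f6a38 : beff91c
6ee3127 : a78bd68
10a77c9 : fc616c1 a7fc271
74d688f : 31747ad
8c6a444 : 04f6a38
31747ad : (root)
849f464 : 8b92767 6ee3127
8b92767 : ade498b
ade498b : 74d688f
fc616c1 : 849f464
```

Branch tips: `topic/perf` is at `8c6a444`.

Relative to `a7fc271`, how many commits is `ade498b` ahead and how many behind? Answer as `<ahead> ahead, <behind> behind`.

0 ahead, 2 behind

Reachable from ade498b: {31747ad, 74d688f, ade498b}.
Reachable from a7fc271: {31747ad, 74d688f, 8b92767, a7fc271, ade498b}.
Only in ade498b's history (ahead): {} — 0.
Only in a7fc271's history (behind): {8b92767, a7fc271} — 2.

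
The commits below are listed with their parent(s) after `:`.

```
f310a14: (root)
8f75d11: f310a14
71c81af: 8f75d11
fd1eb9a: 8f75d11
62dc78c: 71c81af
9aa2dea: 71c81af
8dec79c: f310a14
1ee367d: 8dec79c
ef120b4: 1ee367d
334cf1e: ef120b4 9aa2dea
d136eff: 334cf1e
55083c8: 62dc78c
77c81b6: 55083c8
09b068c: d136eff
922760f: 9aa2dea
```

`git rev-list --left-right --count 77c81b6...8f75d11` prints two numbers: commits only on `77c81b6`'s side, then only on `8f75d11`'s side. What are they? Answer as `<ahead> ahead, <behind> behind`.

4 ahead, 0 behind

Reachable from 77c81b6: {55083c8, 62dc78c, 71c81af, 77c81b6, 8f75d11, f310a14}.
Reachable from 8f75d11: {8f75d11, f310a14}.
Only in 77c81b6's history (ahead): {55083c8, 62dc78c, 71c81af, 77c81b6} — 4.
Only in 8f75d11's history (behind): {} — 0.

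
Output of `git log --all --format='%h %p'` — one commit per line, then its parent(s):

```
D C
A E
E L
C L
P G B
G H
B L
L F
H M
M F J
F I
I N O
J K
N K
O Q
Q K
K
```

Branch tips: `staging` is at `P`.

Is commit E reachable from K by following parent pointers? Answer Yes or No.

Ancestors of K: {K}.
E is not in that set, so it is not an ancestor of K.

No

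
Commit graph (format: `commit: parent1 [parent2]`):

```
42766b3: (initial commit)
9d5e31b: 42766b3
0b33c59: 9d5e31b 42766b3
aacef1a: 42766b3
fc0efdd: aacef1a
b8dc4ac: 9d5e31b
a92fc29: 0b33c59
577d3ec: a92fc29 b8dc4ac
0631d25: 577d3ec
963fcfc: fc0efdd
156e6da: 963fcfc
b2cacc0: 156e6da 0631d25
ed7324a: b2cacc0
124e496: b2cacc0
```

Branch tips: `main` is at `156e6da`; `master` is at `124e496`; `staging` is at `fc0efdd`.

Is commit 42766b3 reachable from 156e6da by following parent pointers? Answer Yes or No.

Yes

Ancestors of 156e6da (commits reachable by following parents): {156e6da, 42766b3, 963fcfc, aacef1a, fc0efdd}.
42766b3 is in that set, so it is an ancestor of 156e6da.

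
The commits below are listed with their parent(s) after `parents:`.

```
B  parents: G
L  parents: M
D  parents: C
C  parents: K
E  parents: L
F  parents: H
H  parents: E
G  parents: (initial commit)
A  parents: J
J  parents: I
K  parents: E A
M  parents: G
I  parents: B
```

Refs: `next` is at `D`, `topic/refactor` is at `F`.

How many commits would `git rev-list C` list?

Walking parent pointers from C: reachable set = {A, B, C, E, G, I, J, K, L, M}.
That is 10 commits.

10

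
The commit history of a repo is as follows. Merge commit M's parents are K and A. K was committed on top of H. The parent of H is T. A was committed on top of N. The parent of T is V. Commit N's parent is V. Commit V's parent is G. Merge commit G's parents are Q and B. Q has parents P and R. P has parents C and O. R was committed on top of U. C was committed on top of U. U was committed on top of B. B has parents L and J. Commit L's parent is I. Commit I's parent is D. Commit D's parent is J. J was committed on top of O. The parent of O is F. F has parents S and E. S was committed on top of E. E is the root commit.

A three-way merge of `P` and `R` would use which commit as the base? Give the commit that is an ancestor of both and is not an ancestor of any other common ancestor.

U

Ancestors of P: {B, C, D, E, F, I, J, L, O, P, S, U}.
Ancestors of R: {B, D, E, F, I, J, L, O, R, S, U}.
Common ancestors: {B, D, E, F, I, J, L, O, S, U}.
Among these, U is not an ancestor of any other common ancestor — it is the merge base.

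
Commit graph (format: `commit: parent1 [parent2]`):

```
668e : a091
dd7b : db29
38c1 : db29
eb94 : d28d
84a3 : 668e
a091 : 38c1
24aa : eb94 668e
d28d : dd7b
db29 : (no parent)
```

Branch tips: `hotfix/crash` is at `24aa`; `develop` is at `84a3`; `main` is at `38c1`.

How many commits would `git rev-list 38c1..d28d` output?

Reachable from d28d: {d28d, db29, dd7b}.
Reachable from 38c1: {38c1, db29}.
In d28d's history but not 38c1's: {d28d, dd7b} — 2 commits.

2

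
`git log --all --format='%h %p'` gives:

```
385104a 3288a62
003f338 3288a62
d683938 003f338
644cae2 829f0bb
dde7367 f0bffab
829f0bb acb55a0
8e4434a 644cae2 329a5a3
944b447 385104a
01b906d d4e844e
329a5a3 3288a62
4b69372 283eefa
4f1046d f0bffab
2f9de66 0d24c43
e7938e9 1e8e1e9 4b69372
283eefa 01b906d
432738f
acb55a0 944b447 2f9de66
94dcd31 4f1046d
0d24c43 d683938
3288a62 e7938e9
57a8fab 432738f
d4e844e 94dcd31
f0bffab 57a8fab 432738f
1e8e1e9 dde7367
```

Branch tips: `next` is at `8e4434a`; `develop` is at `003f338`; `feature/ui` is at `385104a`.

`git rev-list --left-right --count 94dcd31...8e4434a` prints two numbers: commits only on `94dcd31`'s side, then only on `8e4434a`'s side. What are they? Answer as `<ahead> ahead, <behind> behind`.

Reachable from 94dcd31: {432738f, 4f1046d, 57a8fab, 94dcd31, f0bffab}.
Reachable from 8e4434a: {003f338, 01b906d, 0d24c43, 1e8e1e9, 283eefa, 2f9de66, 3288a62, 329a5a3, 385104a, 432738f, 4b69372, 4f1046d, 57a8fab, 644cae2, 829f0bb, 8e4434a, 944b447, 94dcd31, acb55a0, d4e844e, d683938, dde7367, e7938e9, f0bffab}.
Only in 94dcd31's history (ahead): {} — 0.
Only in 8e4434a's history (behind): {003f338, 01b906d, 0d24c43, 1e8e1e9, 283eefa, 2f9de66, 3288a62, 329a5a3, 385104a, 4b69372, 644cae2, 829f0bb, 8e4434a, 944b447, acb55a0, d4e844e, d683938, dde7367, e7938e9} — 19.

0 ahead, 19 behind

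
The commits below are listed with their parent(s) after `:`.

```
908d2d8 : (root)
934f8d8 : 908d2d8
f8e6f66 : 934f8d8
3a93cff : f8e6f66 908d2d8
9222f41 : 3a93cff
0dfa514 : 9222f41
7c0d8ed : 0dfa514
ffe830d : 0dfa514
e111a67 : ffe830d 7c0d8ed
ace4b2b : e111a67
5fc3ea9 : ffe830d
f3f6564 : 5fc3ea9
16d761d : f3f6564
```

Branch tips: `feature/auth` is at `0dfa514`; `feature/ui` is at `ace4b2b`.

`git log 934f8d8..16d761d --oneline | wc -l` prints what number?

Reachable from 16d761d: {0dfa514, 16d761d, 3a93cff, 5fc3ea9, 908d2d8, 9222f41, 934f8d8, f3f6564, f8e6f66, ffe830d}.
Reachable from 934f8d8: {908d2d8, 934f8d8}.
In 16d761d's history but not 934f8d8's: {0dfa514, 16d761d, 3a93cff, 5fc3ea9, 9222f41, f3f6564, f8e6f66, ffe830d} — 8 commits.

8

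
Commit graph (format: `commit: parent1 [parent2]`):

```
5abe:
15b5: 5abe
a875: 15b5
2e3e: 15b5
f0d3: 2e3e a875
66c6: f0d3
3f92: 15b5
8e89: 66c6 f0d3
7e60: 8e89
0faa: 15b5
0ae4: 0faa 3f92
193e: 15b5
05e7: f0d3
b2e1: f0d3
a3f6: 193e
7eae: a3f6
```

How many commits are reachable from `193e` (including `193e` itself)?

3

Walking parent pointers from 193e: reachable set = {15b5, 193e, 5abe}.
That is 3 commits.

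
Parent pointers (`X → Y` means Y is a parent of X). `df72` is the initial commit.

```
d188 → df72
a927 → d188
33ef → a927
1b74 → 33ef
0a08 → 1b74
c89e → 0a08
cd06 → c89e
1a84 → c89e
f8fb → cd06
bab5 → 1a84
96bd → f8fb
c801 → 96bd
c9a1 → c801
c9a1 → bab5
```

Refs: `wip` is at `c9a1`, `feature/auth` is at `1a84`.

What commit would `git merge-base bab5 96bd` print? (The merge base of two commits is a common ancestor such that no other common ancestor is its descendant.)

Ancestors of bab5: {0a08, 1a84, 1b74, 33ef, a927, bab5, c89e, d188, df72}.
Ancestors of 96bd: {0a08, 1b74, 33ef, 96bd, a927, c89e, cd06, d188, df72, f8fb}.
Common ancestors: {0a08, 1b74, 33ef, a927, c89e, d188, df72}.
Among these, c89e is not an ancestor of any other common ancestor — it is the merge base.

c89e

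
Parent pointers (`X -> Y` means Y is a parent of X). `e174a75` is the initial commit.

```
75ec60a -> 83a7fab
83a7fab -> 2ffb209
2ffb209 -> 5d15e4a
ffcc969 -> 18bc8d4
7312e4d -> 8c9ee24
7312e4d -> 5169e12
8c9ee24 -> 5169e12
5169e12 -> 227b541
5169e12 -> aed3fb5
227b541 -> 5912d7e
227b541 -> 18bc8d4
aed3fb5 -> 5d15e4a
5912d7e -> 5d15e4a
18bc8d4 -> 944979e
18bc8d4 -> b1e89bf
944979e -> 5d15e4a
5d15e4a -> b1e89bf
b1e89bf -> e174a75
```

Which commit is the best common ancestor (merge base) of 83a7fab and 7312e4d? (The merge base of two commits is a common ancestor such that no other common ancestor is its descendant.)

Ancestors of 83a7fab: {2ffb209, 5d15e4a, 83a7fab, b1e89bf, e174a75}.
Ancestors of 7312e4d: {18bc8d4, 227b541, 5169e12, 5912d7e, 5d15e4a, 7312e4d, 8c9ee24, 944979e, aed3fb5, b1e89bf, e174a75}.
Common ancestors: {5d15e4a, b1e89bf, e174a75}.
Among these, 5d15e4a is not an ancestor of any other common ancestor — it is the merge base.

5d15e4a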